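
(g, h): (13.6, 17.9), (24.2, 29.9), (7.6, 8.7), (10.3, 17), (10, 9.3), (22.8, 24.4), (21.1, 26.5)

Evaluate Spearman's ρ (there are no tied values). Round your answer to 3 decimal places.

Rank g: 4, 7, 1, 3, 2, 6, 5
Rank h: 4, 7, 1, 3, 2, 5, 6
d = rank(g) − rank(h): 0, 0, 0, 0, 0, 1, -1; Σd² = 2
ρ = 1 − 6Σd² / [n(n²−1)] = 1 − 6×2 / (7×48) = 1 − 12/336 ≈ 0.964

0.964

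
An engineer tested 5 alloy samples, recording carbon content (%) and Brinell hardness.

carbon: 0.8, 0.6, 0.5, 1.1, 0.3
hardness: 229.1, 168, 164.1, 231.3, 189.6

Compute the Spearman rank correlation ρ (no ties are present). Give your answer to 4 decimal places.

0.7000

Rank carbon: 4, 3, 2, 5, 1
Rank hardness: 4, 2, 1, 5, 3
d = rank(carbon) − rank(hardness): 0, 1, 1, 0, -2; Σd² = 6
ρ = 1 − 6Σd² / [n(n²−1)] = 1 − 6×6 / (5×24) = 1 − 36/120 ≈ 0.7000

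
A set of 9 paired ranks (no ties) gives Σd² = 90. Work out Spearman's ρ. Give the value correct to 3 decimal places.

0.250

ρ = 1 − 6Σd² / [n(n²−1)] = 1 − 6×90 / (9×80)
  = 1 − 540/720 = 1 − 0.7500 ≈ 0.250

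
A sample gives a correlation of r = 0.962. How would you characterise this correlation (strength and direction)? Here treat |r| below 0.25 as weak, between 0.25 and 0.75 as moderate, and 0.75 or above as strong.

strong positive

r = 0.962 > 0 so the relationship is positive.
|r| = 0.962, which falls in the strong range.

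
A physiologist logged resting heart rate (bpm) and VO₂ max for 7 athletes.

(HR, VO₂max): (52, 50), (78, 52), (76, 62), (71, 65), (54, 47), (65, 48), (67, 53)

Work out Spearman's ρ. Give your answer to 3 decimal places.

0.643

Rank HR: 1, 7, 6, 5, 2, 3, 4
Rank VO₂max: 3, 4, 6, 7, 1, 2, 5
d = rank(HR) − rank(VO₂max): -2, 3, 0, -2, 1, 1, -1; Σd² = 20
ρ = 1 − 6Σd² / [n(n²−1)] = 1 − 6×20 / (7×48) = 1 − 120/336 ≈ 0.643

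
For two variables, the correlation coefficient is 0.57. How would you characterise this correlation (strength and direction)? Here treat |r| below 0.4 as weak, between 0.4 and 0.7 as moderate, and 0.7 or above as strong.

r = 0.57 > 0 so the relationship is positive.
|r| = 0.57, which falls in the moderate range.

moderate positive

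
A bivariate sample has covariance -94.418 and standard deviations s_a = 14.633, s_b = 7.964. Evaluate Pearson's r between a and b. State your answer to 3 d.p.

r = Cov(a,b) / (s_a · s_b) = -94.418 / (14.633 × 7.964)
  = -94.418 / 116.5372 ≈ -0.810

-0.810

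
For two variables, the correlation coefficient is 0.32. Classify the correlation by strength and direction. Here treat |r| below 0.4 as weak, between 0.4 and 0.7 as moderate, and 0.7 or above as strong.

r = 0.32 > 0 so the relationship is positive.
|r| = 0.32, which falls in the weak range.

weak positive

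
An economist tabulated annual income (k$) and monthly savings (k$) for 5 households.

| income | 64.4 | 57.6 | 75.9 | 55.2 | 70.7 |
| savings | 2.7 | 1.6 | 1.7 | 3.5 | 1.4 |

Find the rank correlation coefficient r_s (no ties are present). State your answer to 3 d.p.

Rank income: 3, 2, 5, 1, 4
Rank savings: 4, 2, 3, 5, 1
d = rank(income) − rank(savings): -1, 0, 2, -4, 3; Σd² = 30
ρ = 1 − 6Σd² / [n(n²−1)] = 1 − 6×30 / (5×24) = 1 − 180/120 ≈ -0.500

-0.500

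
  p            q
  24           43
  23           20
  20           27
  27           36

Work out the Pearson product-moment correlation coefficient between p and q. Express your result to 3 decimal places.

0.492

n = 4, Σp = 94, Σq = 126, Σp² = 2234, Σq² = 4274, Σpq = 3004
nΣpq − ΣpΣq = 12016 − 11844 = 172
nΣp² − (Σp)² = 8936 − 8836 = 100; nΣq² − (Σq)² = 17096 − 15876 = 1220
r = 172 / √(100 × 1220) = 172 / 349.2850 ≈ 0.492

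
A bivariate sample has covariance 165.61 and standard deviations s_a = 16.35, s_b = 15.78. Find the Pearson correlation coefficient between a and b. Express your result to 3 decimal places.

r = Cov(a,b) / (s_a · s_b) = 165.61 / (16.35 × 15.78)
  = 165.61 / 258.0030 ≈ 0.642

0.642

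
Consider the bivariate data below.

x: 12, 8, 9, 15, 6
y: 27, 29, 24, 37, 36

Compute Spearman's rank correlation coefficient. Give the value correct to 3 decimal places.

0.100

Rank x: 4, 2, 3, 5, 1
Rank y: 2, 3, 1, 5, 4
d = rank(x) − rank(y): 2, -1, 2, 0, -3; Σd² = 18
ρ = 1 − 6Σd² / [n(n²−1)] = 1 − 6×18 / (5×24) = 1 − 108/120 ≈ 0.100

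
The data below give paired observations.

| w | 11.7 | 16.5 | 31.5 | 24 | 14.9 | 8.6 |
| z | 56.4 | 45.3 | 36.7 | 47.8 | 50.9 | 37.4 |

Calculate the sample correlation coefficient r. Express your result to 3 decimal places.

n = 6, Σw = 107.2, Σz = 274.5, Σw² = 2273.36, Σz² = 12854.35, Σwz = 4790.63
nΣwz − ΣwΣz = 28743.78 − 29426.4 = -682.62
nΣw² − (Σw)² = 13640.16 − 11491.84 = 2148.32; nΣz² − (Σz)² = 77126.1 − 75350.25 = 1775.85
r = -682.62 / √(2148.32 × 1775.85) = -682.62 / 1953.2266 ≈ -0.349

-0.349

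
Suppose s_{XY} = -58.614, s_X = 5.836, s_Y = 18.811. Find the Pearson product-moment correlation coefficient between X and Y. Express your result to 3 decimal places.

-0.534

r = Cov(X,Y) / (s_X · s_Y) = -58.614 / (5.836 × 18.811)
  = -58.614 / 109.7810 ≈ -0.534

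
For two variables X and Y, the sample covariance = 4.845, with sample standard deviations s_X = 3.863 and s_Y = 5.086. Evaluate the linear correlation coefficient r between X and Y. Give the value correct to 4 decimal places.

r = Cov(X,Y) / (s_X · s_Y) = 4.845 / (3.863 × 5.086)
  = 4.845 / 19.6472 ≈ 0.2466

0.2466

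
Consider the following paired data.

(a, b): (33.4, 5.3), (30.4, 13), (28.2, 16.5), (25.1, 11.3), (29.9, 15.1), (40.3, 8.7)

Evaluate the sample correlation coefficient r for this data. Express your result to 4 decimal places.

-0.5420

n = 6, Σa = 187.3, Σb = 69.9, Σa² = 5983.07, Σb² = 900.73, Σab = 2123.25
nΣab − ΣaΣb = 12739.5 − 13092.27 = -352.77
nΣa² − (Σa)² = 35898.42 − 35081.29 = 817.13; nΣb² − (Σb)² = 5404.38 − 4886.01 = 518.37
r = -352.77 / √(817.13 × 518.37) = -352.77 / 650.8269 ≈ -0.5420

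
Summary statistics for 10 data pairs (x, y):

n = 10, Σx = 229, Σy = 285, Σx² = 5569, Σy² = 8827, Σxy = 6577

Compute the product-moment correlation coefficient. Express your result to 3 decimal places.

r = (nΣxy − ΣxΣy) / √[(nΣx² − (Σx)²)(nΣy² − (Σy)²)]
Numerator: 10×6577 − 229×285 = 505
Denominator: √[(55690 − 52441)(88270 − 81225)] = √[3249 × 7045] = 4784.2664
r = 505 / 4784.2664 ≈ 0.106

0.106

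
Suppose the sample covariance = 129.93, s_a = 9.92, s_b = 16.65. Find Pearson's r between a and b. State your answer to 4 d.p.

0.7867

r = Cov(a,b) / (s_a · s_b) = 129.93 / (9.92 × 16.65)
  = 129.93 / 165.1680 ≈ 0.7867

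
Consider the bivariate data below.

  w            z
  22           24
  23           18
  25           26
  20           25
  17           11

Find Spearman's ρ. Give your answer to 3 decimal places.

0.600

Rank w: 3, 4, 5, 2, 1
Rank z: 3, 2, 5, 4, 1
d = rank(w) − rank(z): 0, 2, 0, -2, 0; Σd² = 8
ρ = 1 − 6Σd² / [n(n²−1)] = 1 − 6×8 / (5×24) = 1 − 48/120 ≈ 0.600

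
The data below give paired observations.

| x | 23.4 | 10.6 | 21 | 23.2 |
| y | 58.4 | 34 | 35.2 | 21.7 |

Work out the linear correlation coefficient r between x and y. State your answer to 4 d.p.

n = 4, Σx = 78.2, Σy = 149.3, Σx² = 1639.16, Σy² = 6276.49, Σxy = 2969.6
nΣxy − ΣxΣy = 11878.4 − 11675.26 = 203.14
nΣx² − (Σx)² = 6556.64 − 6115.24 = 441.4; nΣy² − (Σy)² = 25105.96 − 22290.49 = 2815.47
r = 203.14 / √(441.4 × 2815.47) = 203.14 / 1114.7863 ≈ 0.1822

0.1822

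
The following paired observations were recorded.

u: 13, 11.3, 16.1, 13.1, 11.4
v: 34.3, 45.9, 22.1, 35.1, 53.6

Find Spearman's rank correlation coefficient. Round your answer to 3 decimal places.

Rank u: 3, 1, 5, 4, 2
Rank v: 2, 4, 1, 3, 5
d = rank(u) − rank(v): 1, -3, 4, 1, -3; Σd² = 36
ρ = 1 − 6Σd² / [n(n²−1)] = 1 − 6×36 / (5×24) = 1 − 216/120 ≈ -0.800

-0.800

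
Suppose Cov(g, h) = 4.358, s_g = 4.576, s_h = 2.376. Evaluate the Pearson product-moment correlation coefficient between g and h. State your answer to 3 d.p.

0.401

r = Cov(g,h) / (s_g · s_h) = 4.358 / (4.576 × 2.376)
  = 4.358 / 10.8726 ≈ 0.401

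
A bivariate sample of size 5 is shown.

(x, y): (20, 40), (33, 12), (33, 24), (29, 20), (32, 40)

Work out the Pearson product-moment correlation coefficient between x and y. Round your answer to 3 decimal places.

-0.548

n = 5, Σx = 147, Σy = 136, Σx² = 4443, Σy² = 4320, Σxy = 3848
nΣxy − ΣxΣy = 19240 − 19992 = -752
nΣx² − (Σx)² = 22215 − 21609 = 606; nΣy² − (Σy)² = 21600 − 18496 = 3104
r = -752 / √(606 × 3104) = -752 / 1371.5043 ≈ -0.548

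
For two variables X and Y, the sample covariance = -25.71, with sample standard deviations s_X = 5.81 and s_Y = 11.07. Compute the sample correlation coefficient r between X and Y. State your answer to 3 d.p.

-0.400

r = Cov(X,Y) / (s_X · s_Y) = -25.71 / (5.81 × 11.07)
  = -25.71 / 64.3167 ≈ -0.400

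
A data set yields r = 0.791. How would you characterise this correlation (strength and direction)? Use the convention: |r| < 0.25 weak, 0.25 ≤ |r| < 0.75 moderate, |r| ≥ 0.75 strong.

strong positive

r = 0.791 > 0 so the relationship is positive.
|r| = 0.791, which falls in the strong range.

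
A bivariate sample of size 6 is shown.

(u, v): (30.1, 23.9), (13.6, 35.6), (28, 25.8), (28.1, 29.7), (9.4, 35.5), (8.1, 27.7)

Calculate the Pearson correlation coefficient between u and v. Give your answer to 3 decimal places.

n = 6, Σu = 117.3, Σv = 178.2, Σu² = 2818.55, Σv² = 5413.84, Σuv = 3318.59
nΣuv − ΣuΣv = 19911.54 − 20902.86 = -991.32
nΣu² − (Σu)² = 16911.3 − 13759.29 = 3152.01; nΣv² − (Σv)² = 32483.04 − 31755.24 = 727.8
r = -991.32 / √(3152.01 × 727.8) = -991.32 / 1514.6065 ≈ -0.655

-0.655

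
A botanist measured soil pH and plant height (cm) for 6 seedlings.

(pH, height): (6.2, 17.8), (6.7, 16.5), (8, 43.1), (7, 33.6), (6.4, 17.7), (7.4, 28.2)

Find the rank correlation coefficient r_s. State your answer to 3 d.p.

0.714

Rank pH: 1, 3, 6, 4, 2, 5
Rank height: 3, 1, 6, 5, 2, 4
d = rank(pH) − rank(height): -2, 2, 0, -1, 0, 1; Σd² = 10
ρ = 1 − 6Σd² / [n(n²−1)] = 1 − 6×10 / (6×35) = 1 − 60/210 ≈ 0.714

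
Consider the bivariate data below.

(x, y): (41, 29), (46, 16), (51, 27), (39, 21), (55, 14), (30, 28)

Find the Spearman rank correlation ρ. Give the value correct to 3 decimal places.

Rank x: 3, 4, 5, 2, 6, 1
Rank y: 6, 2, 4, 3, 1, 5
d = rank(x) − rank(y): -3, 2, 1, -1, 5, -4; Σd² = 56
ρ = 1 − 6Σd² / [n(n²−1)] = 1 − 6×56 / (6×35) = 1 − 336/210 ≈ -0.600

-0.600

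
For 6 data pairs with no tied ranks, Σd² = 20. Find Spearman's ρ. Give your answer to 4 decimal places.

0.4286

ρ = 1 − 6Σd² / [n(n²−1)] = 1 − 6×20 / (6×35)
  = 1 − 120/210 = 1 − 0.57143 ≈ 0.4286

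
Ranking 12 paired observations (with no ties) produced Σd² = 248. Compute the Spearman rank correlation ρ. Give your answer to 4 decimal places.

0.1329

ρ = 1 − 6Σd² / [n(n²−1)] = 1 − 6×248 / (12×143)
  = 1 − 1488/1716 = 1 − 0.86713 ≈ 0.1329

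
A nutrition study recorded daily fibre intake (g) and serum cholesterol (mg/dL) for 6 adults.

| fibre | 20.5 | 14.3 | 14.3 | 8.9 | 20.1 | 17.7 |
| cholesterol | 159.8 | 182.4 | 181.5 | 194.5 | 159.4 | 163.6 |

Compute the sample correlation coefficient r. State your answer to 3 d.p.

n = 6, Σx = 95.8, Σy = 1041.2, Σx² = 1625.74, Σy² = 181751.62, Σxy = 16310.38
nΣxy − ΣxΣy = 97862.28 − 99746.96 = -1884.68
nΣx² − (Σx)² = 9754.44 − 9177.64 = 576.8; nΣy² − (Σy)² = 1090509.72 − 1084097.44 = 6412.28
r = -1884.68 / √(576.8 × 6412.28) = -1884.68 / 1923.1753 ≈ -0.980

-0.980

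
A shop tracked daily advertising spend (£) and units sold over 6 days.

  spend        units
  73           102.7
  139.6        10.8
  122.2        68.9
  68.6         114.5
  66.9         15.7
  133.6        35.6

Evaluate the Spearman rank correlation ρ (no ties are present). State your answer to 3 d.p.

Rank spend: 3, 6, 4, 2, 1, 5
Rank units: 5, 1, 4, 6, 2, 3
d = rank(spend) − rank(units): -2, 5, 0, -4, -1, 2; Σd² = 50
ρ = 1 − 6Σd² / [n(n²−1)] = 1 − 6×50 / (6×35) = 1 − 300/210 ≈ -0.429

-0.429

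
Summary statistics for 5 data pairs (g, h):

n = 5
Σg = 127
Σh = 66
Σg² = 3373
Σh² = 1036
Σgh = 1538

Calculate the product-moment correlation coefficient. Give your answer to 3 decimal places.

-0.889

r = (nΣgh − ΣgΣh) / √[(nΣg² − (Σg)²)(nΣh² − (Σh)²)]
Numerator: 5×1538 − 127×66 = -692
Denominator: √[(16865 − 16129)(5180 − 4356)] = √[736 × 824] = 778.7580
r = -692 / 778.7580 ≈ -0.889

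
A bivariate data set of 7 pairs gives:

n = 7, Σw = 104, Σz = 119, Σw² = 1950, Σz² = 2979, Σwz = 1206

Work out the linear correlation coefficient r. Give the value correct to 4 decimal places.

r = (nΣwz − ΣwΣz) / √[(nΣw² − (Σw)²)(nΣz² − (Σz)²)]
Numerator: 7×1206 − 104×119 = -3934
Denominator: √[(13650 − 10816)(20853 − 14161)] = √[2834 × 6692] = 4354.8970
r = -3934 / 4354.8970 ≈ -0.9034

-0.9034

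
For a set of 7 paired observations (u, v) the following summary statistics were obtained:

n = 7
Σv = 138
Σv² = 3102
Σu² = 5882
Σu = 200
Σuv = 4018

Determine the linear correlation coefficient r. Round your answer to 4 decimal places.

0.2971

r = (nΣuv − ΣuΣv) / √[(nΣu² − (Σu)²)(nΣv² − (Σv)²)]
Numerator: 7×4018 − 200×138 = 526
Denominator: √[(41174 − 40000)(21714 − 19044)] = √[1174 × 2670] = 1770.4745
r = 526 / 1770.4745 ≈ 0.2971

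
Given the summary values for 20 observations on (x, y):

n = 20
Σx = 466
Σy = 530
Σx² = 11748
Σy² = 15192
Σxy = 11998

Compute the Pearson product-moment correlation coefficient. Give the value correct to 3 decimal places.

-0.347

r = (nΣxy − ΣxΣy) / √[(nΣx² − (Σx)²)(nΣy² − (Σy)²)]
Numerator: 20×11998 − 466×530 = -7020
Denominator: √[(234960 − 217156)(303840 − 280900)] = √[17804 × 22940] = 20209.4968
r = -7020 / 20209.4968 ≈ -0.347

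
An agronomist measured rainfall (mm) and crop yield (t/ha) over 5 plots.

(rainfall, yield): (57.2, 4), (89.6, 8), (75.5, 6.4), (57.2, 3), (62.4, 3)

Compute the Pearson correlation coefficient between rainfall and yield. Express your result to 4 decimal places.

n = 5, Σx = 341.9, Σy = 24.4, Σx² = 24165.85, Σy² = 138.96, Σxy = 1787.6
nΣxy − ΣxΣy = 8938 − 8342.36 = 595.64
nΣx² − (Σx)² = 120829.25 − 116895.61 = 3933.64; nΣy² − (Σy)² = 694.8 − 595.36 = 99.44
r = 595.64 / √(3933.64 × 99.44) = 595.64 / 625.4288 ≈ 0.9524

0.9524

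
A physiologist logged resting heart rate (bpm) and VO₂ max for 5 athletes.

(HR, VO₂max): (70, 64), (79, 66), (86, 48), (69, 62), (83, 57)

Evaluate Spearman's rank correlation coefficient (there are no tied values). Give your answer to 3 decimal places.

Rank HR: 2, 3, 5, 1, 4
Rank VO₂max: 4, 5, 1, 3, 2
d = rank(HR) − rank(VO₂max): -2, -2, 4, -2, 2; Σd² = 32
ρ = 1 − 6Σd² / [n(n²−1)] = 1 − 6×32 / (5×24) = 1 − 192/120 ≈ -0.600

-0.600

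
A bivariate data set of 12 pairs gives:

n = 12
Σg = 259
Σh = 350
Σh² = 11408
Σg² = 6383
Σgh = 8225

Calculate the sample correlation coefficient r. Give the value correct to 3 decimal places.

r = (nΣgh − ΣgΣh) / √[(nΣg² − (Σg)²)(nΣh² − (Σh)²)]
Numerator: 12×8225 − 259×350 = 8050
Denominator: √[(76596 − 67081)(136896 − 122500)] = √[9515 × 14396] = 11703.7575
r = 8050 / 11703.7575 ≈ 0.688

0.688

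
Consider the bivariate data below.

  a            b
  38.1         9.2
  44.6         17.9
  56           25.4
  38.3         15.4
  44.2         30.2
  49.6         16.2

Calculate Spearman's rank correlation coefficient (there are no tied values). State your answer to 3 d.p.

0.600

Rank a: 1, 4, 6, 2, 3, 5
Rank b: 1, 4, 5, 2, 6, 3
d = rank(a) − rank(b): 0, 0, 1, 0, -3, 2; Σd² = 14
ρ = 1 − 6Σd² / [n(n²−1)] = 1 − 6×14 / (6×35) = 1 − 84/210 ≈ 0.600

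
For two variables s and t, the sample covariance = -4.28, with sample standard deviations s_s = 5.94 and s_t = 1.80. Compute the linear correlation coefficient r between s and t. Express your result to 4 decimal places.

-0.4003

r = Cov(s,t) / (s_s · s_t) = -4.28 / (5.94 × 1.80)
  = -4.28 / 10.6920 ≈ -0.4003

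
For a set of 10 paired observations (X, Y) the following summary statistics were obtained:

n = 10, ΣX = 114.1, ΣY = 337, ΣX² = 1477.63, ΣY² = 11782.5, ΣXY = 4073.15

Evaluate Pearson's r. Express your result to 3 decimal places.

r = (nΣXY − ΣXΣY) / √[(nΣX² − (ΣX)²)(nΣY² − (ΣY)²)]
Numerator: 10×4073.15 − 114.1×337 = 2279.8
Denominator: √[(14776.3 − 13018.81)(117825 − 113569)] = √[1757.49 × 4256] = 2734.9365
r = 2279.8 / 2734.9365 ≈ 0.834

0.834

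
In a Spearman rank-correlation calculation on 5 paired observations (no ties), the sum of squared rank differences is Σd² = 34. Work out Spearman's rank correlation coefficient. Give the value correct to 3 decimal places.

ρ = 1 − 6Σd² / [n(n²−1)] = 1 − 6×34 / (5×24)
  = 1 − 204/120 = 1 − 1.7000 ≈ -0.700

-0.700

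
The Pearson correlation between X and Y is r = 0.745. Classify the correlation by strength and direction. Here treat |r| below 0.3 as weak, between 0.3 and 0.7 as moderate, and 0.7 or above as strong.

r = 0.745 > 0 so the relationship is positive.
|r| = 0.745, which falls in the strong range.

strong positive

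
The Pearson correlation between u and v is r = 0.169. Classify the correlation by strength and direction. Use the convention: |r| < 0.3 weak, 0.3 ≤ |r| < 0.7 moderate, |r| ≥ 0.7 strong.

weak positive

r = 0.169 > 0 so the relationship is positive.
|r| = 0.169, which falls in the weak range.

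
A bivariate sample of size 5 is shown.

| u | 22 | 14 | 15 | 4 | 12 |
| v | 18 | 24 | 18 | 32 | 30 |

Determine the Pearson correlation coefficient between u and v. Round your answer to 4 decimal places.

-0.8559

n = 5, Σu = 67, Σv = 122, Σu² = 1065, Σv² = 3148, Σuv = 1490
nΣuv − ΣuΣv = 7450 − 8174 = -724
nΣu² − (Σu)² = 5325 − 4489 = 836; nΣv² − (Σv)² = 15740 − 14884 = 856
r = -724 / √(836 × 856) = -724 / 845.9409 ≈ -0.8559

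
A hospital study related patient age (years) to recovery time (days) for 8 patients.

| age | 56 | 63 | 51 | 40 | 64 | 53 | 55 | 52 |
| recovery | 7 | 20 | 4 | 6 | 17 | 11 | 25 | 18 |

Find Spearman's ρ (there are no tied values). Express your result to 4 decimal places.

Rank age: 6, 7, 2, 1, 8, 4, 5, 3
Rank recovery: 3, 7, 1, 2, 5, 4, 8, 6
d = rank(age) − rank(recovery): 3, 0, 1, -1, 3, 0, -3, -3; Σd² = 38
ρ = 1 − 6Σd² / [n(n²−1)] = 1 − 6×38 / (8×63) = 1 − 228/504 ≈ 0.5476

0.5476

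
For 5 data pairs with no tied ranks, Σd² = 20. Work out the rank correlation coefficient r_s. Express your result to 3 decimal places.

0.000

ρ = 1 − 6Σd² / [n(n²−1)] = 1 − 6×20 / (5×24)
  = 1 − 120/120 = 1 − 1.0000 ≈ 0.000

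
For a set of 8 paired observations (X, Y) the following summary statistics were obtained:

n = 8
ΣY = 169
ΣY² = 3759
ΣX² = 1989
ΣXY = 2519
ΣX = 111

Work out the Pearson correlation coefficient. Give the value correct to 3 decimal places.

0.598

r = (nΣXY − ΣXΣY) / √[(nΣX² − (ΣX)²)(nΣY² − (ΣY)²)]
Numerator: 8×2519 − 111×169 = 1393
Denominator: √[(15912 − 12321)(30072 − 28561)] = √[3591 × 1511] = 2329.3778
r = 1393 / 2329.3778 ≈ 0.598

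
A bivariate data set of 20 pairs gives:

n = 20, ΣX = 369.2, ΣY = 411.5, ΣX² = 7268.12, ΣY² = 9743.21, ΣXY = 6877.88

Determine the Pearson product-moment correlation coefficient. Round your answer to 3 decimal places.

-0.945

r = (nΣXY − ΣXΣY) / √[(nΣX² − (ΣX)²)(nΣY² − (ΣY)²)]
Numerator: 20×6877.88 − 369.2×411.5 = -14368.2
Denominator: √[(145362.4 − 136308.64)(194864.2 − 169332.25)] = √[9053.76 × 25531.95] = 15203.9517
r = -14368.2 / 15203.9517 ≈ -0.945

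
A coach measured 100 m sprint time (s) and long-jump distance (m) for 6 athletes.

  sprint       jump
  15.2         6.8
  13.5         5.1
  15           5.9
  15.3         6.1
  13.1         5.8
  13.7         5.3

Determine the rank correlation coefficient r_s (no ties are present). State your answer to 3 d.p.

Rank sprint: 5, 2, 4, 6, 1, 3
Rank jump: 6, 1, 4, 5, 3, 2
d = rank(sprint) − rank(jump): -1, 1, 0, 1, -2, 1; Σd² = 8
ρ = 1 − 6Σd² / [n(n²−1)] = 1 − 6×8 / (6×35) = 1 − 48/210 ≈ 0.771

0.771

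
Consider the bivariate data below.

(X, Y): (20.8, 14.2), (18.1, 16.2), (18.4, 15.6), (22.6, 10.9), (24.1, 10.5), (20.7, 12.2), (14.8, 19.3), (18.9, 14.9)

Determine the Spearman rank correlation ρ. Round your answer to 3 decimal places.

Rank X: 6, 2, 3, 7, 8, 5, 1, 4
Rank Y: 4, 7, 6, 2, 1, 3, 8, 5
d = rank(X) − rank(Y): 2, -5, -3, 5, 7, 2, -7, -1; Σd² = 166
ρ = 1 − 6Σd² / [n(n²−1)] = 1 − 6×166 / (8×63) = 1 − 996/504 ≈ -0.976

-0.976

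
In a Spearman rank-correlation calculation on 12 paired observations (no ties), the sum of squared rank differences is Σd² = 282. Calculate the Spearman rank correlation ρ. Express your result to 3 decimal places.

0.014

ρ = 1 − 6Σd² / [n(n²−1)] = 1 − 6×282 / (12×143)
  = 1 − 1692/1716 = 1 − 0.9860 ≈ 0.014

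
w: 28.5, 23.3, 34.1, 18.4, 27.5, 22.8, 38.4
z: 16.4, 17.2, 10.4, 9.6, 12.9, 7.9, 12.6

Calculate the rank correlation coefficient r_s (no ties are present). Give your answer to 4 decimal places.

Rank w: 5, 3, 6, 1, 4, 2, 7
Rank z: 6, 7, 3, 2, 5, 1, 4
d = rank(w) − rank(z): -1, -4, 3, -1, -1, 1, 3; Σd² = 38
ρ = 1 − 6Σd² / [n(n²−1)] = 1 − 6×38 / (7×48) = 1 − 228/336 ≈ 0.3214

0.3214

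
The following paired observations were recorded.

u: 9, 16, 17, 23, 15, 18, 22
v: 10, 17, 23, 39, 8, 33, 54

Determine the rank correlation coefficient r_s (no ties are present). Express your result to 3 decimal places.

0.929

Rank u: 1, 3, 4, 7, 2, 5, 6
Rank v: 2, 3, 4, 6, 1, 5, 7
d = rank(u) − rank(v): -1, 0, 0, 1, 1, 0, -1; Σd² = 4
ρ = 1 − 6Σd² / [n(n²−1)] = 1 − 6×4 / (7×48) = 1 − 24/336 ≈ 0.929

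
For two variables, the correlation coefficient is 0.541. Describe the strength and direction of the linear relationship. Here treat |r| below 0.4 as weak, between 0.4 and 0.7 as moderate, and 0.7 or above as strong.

r = 0.541 > 0 so the relationship is positive.
|r| = 0.541, which falls in the moderate range.

moderate positive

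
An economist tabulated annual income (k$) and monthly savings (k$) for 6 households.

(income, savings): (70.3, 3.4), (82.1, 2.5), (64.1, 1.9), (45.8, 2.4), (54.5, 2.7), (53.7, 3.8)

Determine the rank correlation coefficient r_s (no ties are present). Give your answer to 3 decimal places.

-0.029

Rank income: 5, 6, 4, 1, 3, 2
Rank savings: 5, 3, 1, 2, 4, 6
d = rank(income) − rank(savings): 0, 3, 3, -1, -1, -4; Σd² = 36
ρ = 1 − 6Σd² / [n(n²−1)] = 1 − 6×36 / (6×35) = 1 − 216/210 ≈ -0.029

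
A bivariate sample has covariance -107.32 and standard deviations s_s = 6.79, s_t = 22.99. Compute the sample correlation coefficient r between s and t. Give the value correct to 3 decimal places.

-0.687

r = Cov(s,t) / (s_s · s_t) = -107.32 / (6.79 × 22.99)
  = -107.32 / 156.1021 ≈ -0.687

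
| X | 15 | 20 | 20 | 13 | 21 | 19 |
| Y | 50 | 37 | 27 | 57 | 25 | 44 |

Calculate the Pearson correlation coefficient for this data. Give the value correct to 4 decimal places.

-0.9172

n = 6, ΣX = 108, ΣY = 240, ΣX² = 1996, ΣY² = 10408, ΣXY = 4132
nΣXY − ΣXΣY = 24792 − 25920 = -1128
nΣX² − (ΣX)² = 11976 − 11664 = 312; nΣY² − (ΣY)² = 62448 − 57600 = 4848
r = -1128 / √(312 × 4848) = -1128 / 1229.8683 ≈ -0.9172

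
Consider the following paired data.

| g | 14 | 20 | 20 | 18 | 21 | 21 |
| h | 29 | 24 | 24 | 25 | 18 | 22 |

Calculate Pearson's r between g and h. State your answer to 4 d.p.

n = 6, Σg = 114, Σh = 142, Σg² = 2202, Σh² = 3426, Σgh = 2656
nΣgh − ΣgΣh = 15936 − 16188 = -252
nΣg² − (Σg)² = 13212 − 12996 = 216; nΣh² − (Σh)² = 20556 − 20164 = 392
r = -252 / √(216 × 392) = -252 / 290.9845 ≈ -0.8660

-0.8660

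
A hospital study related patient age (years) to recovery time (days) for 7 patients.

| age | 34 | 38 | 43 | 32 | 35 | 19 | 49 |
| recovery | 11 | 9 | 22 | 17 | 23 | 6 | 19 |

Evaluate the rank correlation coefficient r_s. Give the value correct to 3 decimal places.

Rank age: 3, 5, 6, 2, 4, 1, 7
Rank recovery: 3, 2, 6, 4, 7, 1, 5
d = rank(age) − rank(recovery): 0, 3, 0, -2, -3, 0, 2; Σd² = 26
ρ = 1 − 6Σd² / [n(n²−1)] = 1 − 6×26 / (7×48) = 1 − 156/336 ≈ 0.536

0.536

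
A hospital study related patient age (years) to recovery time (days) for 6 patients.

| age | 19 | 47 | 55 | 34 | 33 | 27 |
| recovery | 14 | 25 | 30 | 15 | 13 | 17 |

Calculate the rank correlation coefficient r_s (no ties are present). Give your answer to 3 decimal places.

0.714

Rank age: 1, 5, 6, 4, 3, 2
Rank recovery: 2, 5, 6, 3, 1, 4
d = rank(age) − rank(recovery): -1, 0, 0, 1, 2, -2; Σd² = 10
ρ = 1 − 6Σd² / [n(n²−1)] = 1 − 6×10 / (6×35) = 1 − 60/210 ≈ 0.714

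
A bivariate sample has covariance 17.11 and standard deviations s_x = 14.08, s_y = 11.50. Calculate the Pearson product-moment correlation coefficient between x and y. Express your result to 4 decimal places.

0.1057

r = Cov(x,y) / (s_x · s_y) = 17.11 / (14.08 × 11.50)
  = 17.11 / 161.9200 ≈ 0.1057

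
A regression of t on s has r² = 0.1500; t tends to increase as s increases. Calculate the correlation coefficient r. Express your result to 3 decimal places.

|r| = √0.1500 = 0.387
The association is positive, so r = 0.387.

0.387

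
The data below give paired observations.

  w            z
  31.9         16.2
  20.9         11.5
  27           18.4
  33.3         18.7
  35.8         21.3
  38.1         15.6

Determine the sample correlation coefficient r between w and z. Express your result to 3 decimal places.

0.607

n = 6, Σw = 187, Σz = 101.7, Σw² = 6025.56, Σz² = 1779.99, Σwz = 3233.54
nΣwz − ΣwΣz = 19401.24 − 19017.9 = 383.34
nΣw² − (Σw)² = 36153.36 − 34969 = 1184.36; nΣz² − (Σz)² = 10679.94 − 10342.89 = 337.05
r = 383.34 / √(1184.36 × 337.05) = 383.34 / 631.8137 ≈ 0.607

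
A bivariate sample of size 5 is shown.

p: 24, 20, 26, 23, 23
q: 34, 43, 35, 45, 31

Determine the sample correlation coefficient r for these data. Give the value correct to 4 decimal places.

n = 5, Σp = 116, Σq = 188, Σp² = 2710, Σq² = 7216, Σpq = 4334
nΣpq − ΣpΣq = 21670 − 21808 = -138
nΣp² − (Σp)² = 13550 − 13456 = 94; nΣq² − (Σq)² = 36080 − 35344 = 736
r = -138 / √(94 × 736) = -138 / 263.0285 ≈ -0.5247

-0.5247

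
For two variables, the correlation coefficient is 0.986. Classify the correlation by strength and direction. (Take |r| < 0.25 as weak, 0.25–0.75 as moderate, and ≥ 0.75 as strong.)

strong positive

r = 0.986 > 0 so the relationship is positive.
|r| = 0.986, which falls in the strong range.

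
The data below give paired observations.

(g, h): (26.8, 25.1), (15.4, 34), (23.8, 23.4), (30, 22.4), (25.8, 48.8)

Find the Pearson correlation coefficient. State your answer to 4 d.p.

-0.2460

n = 5, Σg = 121.8, Σh = 153.7, Σg² = 3087.48, Σh² = 5216.77, Σgh = 3684.24
nΣgh − ΣgΣh = 18421.2 − 18720.66 = -299.46
nΣg² − (Σg)² = 15437.4 − 14835.24 = 602.16; nΣh² − (Σh)² = 26083.85 − 23623.69 = 2460.16
r = -299.46 / √(602.16 × 2460.16) = -299.46 / 1217.1319 ≈ -0.2460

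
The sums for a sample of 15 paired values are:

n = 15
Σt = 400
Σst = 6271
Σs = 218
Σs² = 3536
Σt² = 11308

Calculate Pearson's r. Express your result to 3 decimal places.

r = (nΣst − ΣsΣt) / √[(nΣs² − (Σs)²)(nΣt² − (Σt)²)]
Numerator: 15×6271 − 218×400 = 6865
Denominator: √[(53040 − 47524)(169620 − 160000)] = √[5516 × 9620] = 7284.4986
r = 6865 / 7284.4986 ≈ 0.942

0.942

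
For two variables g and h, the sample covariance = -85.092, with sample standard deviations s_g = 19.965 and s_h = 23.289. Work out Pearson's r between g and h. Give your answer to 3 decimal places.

-0.183

r = Cov(g,h) / (s_g · s_h) = -85.092 / (19.965 × 23.289)
  = -85.092 / 464.9649 ≈ -0.183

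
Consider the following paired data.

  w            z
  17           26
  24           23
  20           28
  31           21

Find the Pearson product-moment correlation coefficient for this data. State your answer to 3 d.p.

n = 4, Σw = 92, Σz = 98, Σw² = 2226, Σz² = 2430, Σwz = 2205
nΣwz − ΣwΣz = 8820 − 9016 = -196
nΣw² − (Σw)² = 8904 − 8464 = 440; nΣz² − (Σz)² = 9720 − 9604 = 116
r = -196 / √(440 × 116) = -196 / 225.9203 ≈ -0.868

-0.868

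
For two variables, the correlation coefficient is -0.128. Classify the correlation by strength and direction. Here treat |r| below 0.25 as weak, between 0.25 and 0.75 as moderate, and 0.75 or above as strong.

weak negative

r = -0.128 < 0 so the relationship is negative.
|r| = 0.128, which falls in the weak range.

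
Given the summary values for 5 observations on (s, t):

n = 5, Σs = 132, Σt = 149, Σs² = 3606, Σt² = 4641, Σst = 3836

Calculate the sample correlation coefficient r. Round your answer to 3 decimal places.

-0.626

r = (nΣst − ΣsΣt) / √[(nΣs² − (Σs)²)(nΣt² − (Σt)²)]
Numerator: 5×3836 − 132×149 = -488
Denominator: √[(18030 − 17424)(23205 − 22201)] = √[606 × 1004] = 780.0154
r = -488 / 780.0154 ≈ -0.626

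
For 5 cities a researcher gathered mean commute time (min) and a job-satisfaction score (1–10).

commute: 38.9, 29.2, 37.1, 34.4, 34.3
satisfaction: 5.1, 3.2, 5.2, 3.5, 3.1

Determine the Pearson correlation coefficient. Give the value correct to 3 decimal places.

0.810

n = 5, Σx = 173.9, Σy = 20.1, Σx² = 6102.11, Σy² = 85.15, Σxy = 711.48
nΣxy − ΣxΣy = 3557.4 − 3495.39 = 62.01
nΣx² − (Σx)² = 30510.55 − 30241.21 = 269.34; nΣy² − (Σy)² = 425.75 − 404.01 = 21.74
r = 62.01 / √(269.34 × 21.74) = 62.01 / 76.5209 ≈ 0.810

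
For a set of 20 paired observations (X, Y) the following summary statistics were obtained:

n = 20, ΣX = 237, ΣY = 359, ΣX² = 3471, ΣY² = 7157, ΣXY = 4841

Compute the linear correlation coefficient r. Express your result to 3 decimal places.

0.854

r = (nΣXY − ΣXΣY) / √[(nΣX² − (ΣX)²)(nΣY² − (ΣY)²)]
Numerator: 20×4841 − 237×359 = 11737
Denominator: √[(69420 − 56169)(143140 − 128881)] = √[13251 × 14259] = 13745.7633
r = 11737 / 13745.7633 ≈ 0.854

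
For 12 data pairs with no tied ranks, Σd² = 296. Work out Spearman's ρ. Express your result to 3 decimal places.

-0.035

ρ = 1 − 6Σd² / [n(n²−1)] = 1 − 6×296 / (12×143)
  = 1 − 1776/1716 = 1 − 1.0350 ≈ -0.035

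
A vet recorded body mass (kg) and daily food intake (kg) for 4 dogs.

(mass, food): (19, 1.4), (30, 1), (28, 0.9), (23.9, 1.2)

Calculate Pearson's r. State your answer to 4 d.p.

n = 4, Σx = 100.9, Σy = 4.5, Σx² = 2616.21, Σy² = 5.21, Σxy = 110.48
nΣxy − ΣxΣy = 441.92 − 454.05 = -12.13
nΣx² − (Σx)² = 10464.84 − 10180.81 = 284.03; nΣy² − (Σy)² = 20.84 − 20.25 = 0.59
r = -12.13 / √(284.03 × 0.59) = -12.13 / 12.9452 ≈ -0.9370

-0.9370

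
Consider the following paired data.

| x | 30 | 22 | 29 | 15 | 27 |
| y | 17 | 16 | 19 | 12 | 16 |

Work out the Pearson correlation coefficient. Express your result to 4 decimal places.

0.9031

n = 5, Σx = 123, Σy = 80, Σx² = 3179, Σy² = 1306, Σxy = 2025
nΣxy − ΣxΣy = 10125 − 9840 = 285
nΣx² − (Σx)² = 15895 − 15129 = 766; nΣy² − (Σy)² = 6530 − 6400 = 130
r = 285 / √(766 × 130) = 285 / 315.5630 ≈ 0.9031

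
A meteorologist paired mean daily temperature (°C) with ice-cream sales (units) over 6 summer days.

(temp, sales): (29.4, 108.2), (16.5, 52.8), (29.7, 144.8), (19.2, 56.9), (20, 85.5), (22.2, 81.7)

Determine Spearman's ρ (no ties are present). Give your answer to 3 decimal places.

0.943

Rank temp: 5, 1, 6, 2, 3, 4
Rank sales: 5, 1, 6, 2, 4, 3
d = rank(temp) − rank(sales): 0, 0, 0, 0, -1, 1; Σd² = 2
ρ = 1 − 6Σd² / [n(n²−1)] = 1 − 6×2 / (6×35) = 1 − 12/210 ≈ 0.943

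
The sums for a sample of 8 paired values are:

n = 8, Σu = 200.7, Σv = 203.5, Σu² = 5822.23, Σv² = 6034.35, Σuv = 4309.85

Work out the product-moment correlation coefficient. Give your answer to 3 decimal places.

-0.968

r = (nΣuv − ΣuΣv) / √[(nΣu² − (Σu)²)(nΣv² − (Σv)²)]
Numerator: 8×4309.85 − 200.7×203.5 = -6363.65
Denominator: √[(46577.84 − 40280.49)(48274.8 − 41412.25)] = √[6297.35 × 6862.55] = 6573.8786
r = -6363.65 / 6573.8786 ≈ -0.968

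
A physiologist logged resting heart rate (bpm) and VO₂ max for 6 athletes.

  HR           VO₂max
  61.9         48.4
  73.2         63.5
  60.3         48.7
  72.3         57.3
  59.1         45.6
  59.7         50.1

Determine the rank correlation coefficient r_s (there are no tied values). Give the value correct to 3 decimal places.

0.771

Rank HR: 4, 6, 3, 5, 1, 2
Rank VO₂max: 2, 6, 3, 5, 1, 4
d = rank(HR) − rank(VO₂max): 2, 0, 0, 0, 0, -2; Σd² = 8
ρ = 1 − 6Σd² / [n(n²−1)] = 1 − 6×8 / (6×35) = 1 − 48/210 ≈ 0.771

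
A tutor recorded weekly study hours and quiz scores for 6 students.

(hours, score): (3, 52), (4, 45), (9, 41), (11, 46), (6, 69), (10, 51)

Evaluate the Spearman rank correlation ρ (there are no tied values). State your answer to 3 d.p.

Rank hours: 1, 2, 4, 6, 3, 5
Rank score: 5, 2, 1, 3, 6, 4
d = rank(hours) − rank(score): -4, 0, 3, 3, -3, 1; Σd² = 44
ρ = 1 − 6Σd² / [n(n²−1)] = 1 − 6×44 / (6×35) = 1 − 264/210 ≈ -0.257

-0.257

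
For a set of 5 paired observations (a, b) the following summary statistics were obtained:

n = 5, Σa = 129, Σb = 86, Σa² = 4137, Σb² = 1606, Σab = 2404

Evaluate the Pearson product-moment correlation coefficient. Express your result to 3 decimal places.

0.578

r = (nΣab − ΣaΣb) / √[(nΣa² − (Σa)²)(nΣb² − (Σb)²)]
Numerator: 5×2404 − 129×86 = 926
Denominator: √[(20685 − 16641)(8030 − 7396)] = √[4044 × 634] = 1601.2170
r = 926 / 1601.2170 ≈ 0.578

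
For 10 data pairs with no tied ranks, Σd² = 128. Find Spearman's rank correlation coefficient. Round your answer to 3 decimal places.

ρ = 1 − 6Σd² / [n(n²−1)] = 1 − 6×128 / (10×99)
  = 1 − 768/990 = 1 − 0.7758 ≈ 0.224

0.224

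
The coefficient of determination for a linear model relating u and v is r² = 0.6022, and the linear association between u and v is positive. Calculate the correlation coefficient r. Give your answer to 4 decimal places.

0.7760

|r| = √0.6022 = 0.7760
The association is positive, so r = 0.7760.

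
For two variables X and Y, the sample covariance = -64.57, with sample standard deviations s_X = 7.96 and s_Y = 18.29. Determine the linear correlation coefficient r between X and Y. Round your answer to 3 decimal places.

-0.444

r = Cov(X,Y) / (s_X · s_Y) = -64.57 / (7.96 × 18.29)
  = -64.57 / 145.5884 ≈ -0.444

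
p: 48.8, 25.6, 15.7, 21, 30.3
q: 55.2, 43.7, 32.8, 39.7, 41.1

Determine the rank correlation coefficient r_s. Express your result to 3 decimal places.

Rank p: 5, 3, 1, 2, 4
Rank q: 5, 4, 1, 2, 3
d = rank(p) − rank(q): 0, -1, 0, 0, 1; Σd² = 2
ρ = 1 − 6Σd² / [n(n²−1)] = 1 − 6×2 / (5×24) = 1 − 12/120 ≈ 0.900

0.900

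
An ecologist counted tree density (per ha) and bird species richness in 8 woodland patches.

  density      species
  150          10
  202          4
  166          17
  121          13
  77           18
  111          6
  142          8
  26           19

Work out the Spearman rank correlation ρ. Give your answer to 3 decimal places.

Rank density: 6, 8, 7, 4, 2, 3, 5, 1
Rank species: 4, 1, 6, 5, 7, 2, 3, 8
d = rank(density) − rank(species): 2, 7, 1, -1, -5, 1, 2, -7; Σd² = 134
ρ = 1 − 6Σd² / [n(n²−1)] = 1 − 6×134 / (8×63) = 1 − 804/504 ≈ -0.595

-0.595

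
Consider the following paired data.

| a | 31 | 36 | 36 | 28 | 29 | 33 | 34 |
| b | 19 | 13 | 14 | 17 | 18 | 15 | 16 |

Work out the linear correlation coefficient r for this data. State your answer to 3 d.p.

n = 7, Σa = 227, Σb = 112, Σa² = 7423, Σb² = 1820, Σab = 3598
nΣab − ΣaΣb = 25186 − 25424 = -238
nΣa² − (Σa)² = 51961 − 51529 = 432; nΣb² − (Σb)² = 12740 − 12544 = 196
r = -238 / √(432 × 196) = -238 / 290.9845 ≈ -0.818

-0.818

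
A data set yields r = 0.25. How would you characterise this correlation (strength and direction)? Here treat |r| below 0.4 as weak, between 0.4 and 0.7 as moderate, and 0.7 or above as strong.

r = 0.25 > 0 so the relationship is positive.
|r| = 0.25, which falls in the weak range.

weak positive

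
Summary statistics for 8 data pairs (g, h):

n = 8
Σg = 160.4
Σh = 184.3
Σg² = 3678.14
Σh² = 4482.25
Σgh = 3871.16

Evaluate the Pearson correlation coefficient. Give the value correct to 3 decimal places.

r = (nΣgh − ΣgΣh) / √[(nΣg² − (Σg)²)(nΣh² − (Σh)²)]
Numerator: 8×3871.16 − 160.4×184.3 = 1407.56
Denominator: √[(29425.12 − 25728.16)(35858 − 33966.49)] = √[3696.96 × 1891.51] = 2644.3972
r = 1407.56 / 2644.3972 ≈ 0.532

0.532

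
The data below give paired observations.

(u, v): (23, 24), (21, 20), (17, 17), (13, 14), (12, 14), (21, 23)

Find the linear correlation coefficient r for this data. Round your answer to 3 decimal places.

0.967

n = 6, Σu = 107, Σv = 112, Σu² = 2013, Σv² = 2186, Σuv = 2094
nΣuv − ΣuΣv = 12564 − 11984 = 580
nΣu² − (Σu)² = 12078 − 11449 = 629; nΣv² − (Σv)² = 13116 − 12544 = 572
r = 580 / √(629 × 572) = 580 / 599.8233 ≈ 0.967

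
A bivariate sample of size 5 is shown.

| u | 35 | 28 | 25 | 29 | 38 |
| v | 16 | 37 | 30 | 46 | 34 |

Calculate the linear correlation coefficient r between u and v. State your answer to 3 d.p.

n = 5, Σu = 155, Σv = 163, Σu² = 4919, Σv² = 5797, Σuv = 4972
nΣuv − ΣuΣv = 24860 − 25265 = -405
nΣu² − (Σu)² = 24595 − 24025 = 570; nΣv² − (Σv)² = 28985 − 26569 = 2416
r = -405 / √(570 × 2416) = -405 / 1173.5076 ≈ -0.345

-0.345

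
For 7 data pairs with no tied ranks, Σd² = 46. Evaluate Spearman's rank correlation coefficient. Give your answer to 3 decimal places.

0.179

ρ = 1 − 6Σd² / [n(n²−1)] = 1 − 6×46 / (7×48)
  = 1 − 276/336 = 1 − 0.8214 ≈ 0.179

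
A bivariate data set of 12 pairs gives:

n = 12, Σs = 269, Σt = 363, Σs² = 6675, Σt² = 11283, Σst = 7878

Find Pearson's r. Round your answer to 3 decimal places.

r = (nΣst − ΣsΣt) / √[(nΣs² − (Σs)²)(nΣt² − (Σt)²)]
Numerator: 12×7878 − 269×363 = -3111
Denominator: √[(80100 − 72361)(135396 − 131769)] = √[7739 × 3627] = 5298.0518
r = -3111 / 5298.0518 ≈ -0.587

-0.587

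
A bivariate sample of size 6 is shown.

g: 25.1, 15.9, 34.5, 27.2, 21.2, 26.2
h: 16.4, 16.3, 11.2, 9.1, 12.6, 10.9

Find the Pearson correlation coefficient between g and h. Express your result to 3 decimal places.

-0.603

n = 6, Σg = 150.1, Σh = 76.5, Σg² = 3948.79, Σh² = 1020.47, Σgh = 1857.43
nΣgh − ΣgΣh = 11144.58 − 11482.65 = -338.07
nΣg² − (Σg)² = 23692.74 − 22530.01 = 1162.73; nΣh² − (Σh)² = 6122.82 − 5852.25 = 270.57
r = -338.07 / √(1162.73 × 270.57) = -338.07 / 560.8920 ≈ -0.603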